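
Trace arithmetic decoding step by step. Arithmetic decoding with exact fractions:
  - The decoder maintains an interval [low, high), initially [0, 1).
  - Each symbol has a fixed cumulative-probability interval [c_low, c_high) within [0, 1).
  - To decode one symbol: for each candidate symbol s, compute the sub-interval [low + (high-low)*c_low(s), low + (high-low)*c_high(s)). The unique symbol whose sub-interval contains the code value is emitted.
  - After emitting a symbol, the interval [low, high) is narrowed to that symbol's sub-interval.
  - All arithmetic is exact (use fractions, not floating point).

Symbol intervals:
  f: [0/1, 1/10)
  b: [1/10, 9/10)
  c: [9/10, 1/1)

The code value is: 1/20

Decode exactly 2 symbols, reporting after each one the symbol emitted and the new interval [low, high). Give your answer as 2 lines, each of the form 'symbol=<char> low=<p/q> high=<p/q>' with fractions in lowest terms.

Answer: symbol=f low=0/1 high=1/10
symbol=b low=1/100 high=9/100

Derivation:
Step 1: interval [0/1, 1/1), width = 1/1 - 0/1 = 1/1
  'f': [0/1 + 1/1*0/1, 0/1 + 1/1*1/10) = [0/1, 1/10) <- contains code 1/20
  'b': [0/1 + 1/1*1/10, 0/1 + 1/1*9/10) = [1/10, 9/10)
  'c': [0/1 + 1/1*9/10, 0/1 + 1/1*1/1) = [9/10, 1/1)
  emit 'f', narrow to [0/1, 1/10)
Step 2: interval [0/1, 1/10), width = 1/10 - 0/1 = 1/10
  'f': [0/1 + 1/10*0/1, 0/1 + 1/10*1/10) = [0/1, 1/100)
  'b': [0/1 + 1/10*1/10, 0/1 + 1/10*9/10) = [1/100, 9/100) <- contains code 1/20
  'c': [0/1 + 1/10*9/10, 0/1 + 1/10*1/1) = [9/100, 1/10)
  emit 'b', narrow to [1/100, 9/100)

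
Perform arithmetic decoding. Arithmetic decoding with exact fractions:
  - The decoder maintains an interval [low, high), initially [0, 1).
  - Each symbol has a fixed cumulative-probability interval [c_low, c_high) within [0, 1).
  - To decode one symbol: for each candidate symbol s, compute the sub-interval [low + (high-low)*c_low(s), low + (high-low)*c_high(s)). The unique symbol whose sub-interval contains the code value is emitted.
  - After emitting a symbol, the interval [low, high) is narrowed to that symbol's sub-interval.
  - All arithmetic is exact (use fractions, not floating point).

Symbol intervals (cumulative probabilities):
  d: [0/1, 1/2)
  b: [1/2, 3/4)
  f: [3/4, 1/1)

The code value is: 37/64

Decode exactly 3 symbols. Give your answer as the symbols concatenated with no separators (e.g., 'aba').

Step 1: interval [0/1, 1/1), width = 1/1 - 0/1 = 1/1
  'd': [0/1 + 1/1*0/1, 0/1 + 1/1*1/2) = [0/1, 1/2)
  'b': [0/1 + 1/1*1/2, 0/1 + 1/1*3/4) = [1/2, 3/4) <- contains code 37/64
  'f': [0/1 + 1/1*3/4, 0/1 + 1/1*1/1) = [3/4, 1/1)
  emit 'b', narrow to [1/2, 3/4)
Step 2: interval [1/2, 3/4), width = 3/4 - 1/2 = 1/4
  'd': [1/2 + 1/4*0/1, 1/2 + 1/4*1/2) = [1/2, 5/8) <- contains code 37/64
  'b': [1/2 + 1/4*1/2, 1/2 + 1/4*3/4) = [5/8, 11/16)
  'f': [1/2 + 1/4*3/4, 1/2 + 1/4*1/1) = [11/16, 3/4)
  emit 'd', narrow to [1/2, 5/8)
Step 3: interval [1/2, 5/8), width = 5/8 - 1/2 = 1/8
  'd': [1/2 + 1/8*0/1, 1/2 + 1/8*1/2) = [1/2, 9/16)
  'b': [1/2 + 1/8*1/2, 1/2 + 1/8*3/4) = [9/16, 19/32) <- contains code 37/64
  'f': [1/2 + 1/8*3/4, 1/2 + 1/8*1/1) = [19/32, 5/8)
  emit 'b', narrow to [9/16, 19/32)

Answer: bdb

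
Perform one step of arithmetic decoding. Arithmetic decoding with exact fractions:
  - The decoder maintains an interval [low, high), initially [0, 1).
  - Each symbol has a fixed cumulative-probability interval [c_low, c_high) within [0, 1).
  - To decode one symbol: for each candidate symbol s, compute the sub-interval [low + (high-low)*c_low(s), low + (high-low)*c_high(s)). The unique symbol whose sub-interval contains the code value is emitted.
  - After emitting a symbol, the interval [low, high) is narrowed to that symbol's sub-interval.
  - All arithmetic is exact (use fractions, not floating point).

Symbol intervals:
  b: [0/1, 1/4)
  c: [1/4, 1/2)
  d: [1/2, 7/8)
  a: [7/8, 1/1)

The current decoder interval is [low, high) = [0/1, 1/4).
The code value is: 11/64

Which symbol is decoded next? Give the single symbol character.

Answer: d

Derivation:
Interval width = high − low = 1/4 − 0/1 = 1/4
Scaled code = (code − low) / width = (11/64 − 0/1) / 1/4 = 11/16
  b: [0/1, 1/4) 
  c: [1/4, 1/2) 
  d: [1/2, 7/8) ← scaled code falls here ✓
  a: [7/8, 1/1) 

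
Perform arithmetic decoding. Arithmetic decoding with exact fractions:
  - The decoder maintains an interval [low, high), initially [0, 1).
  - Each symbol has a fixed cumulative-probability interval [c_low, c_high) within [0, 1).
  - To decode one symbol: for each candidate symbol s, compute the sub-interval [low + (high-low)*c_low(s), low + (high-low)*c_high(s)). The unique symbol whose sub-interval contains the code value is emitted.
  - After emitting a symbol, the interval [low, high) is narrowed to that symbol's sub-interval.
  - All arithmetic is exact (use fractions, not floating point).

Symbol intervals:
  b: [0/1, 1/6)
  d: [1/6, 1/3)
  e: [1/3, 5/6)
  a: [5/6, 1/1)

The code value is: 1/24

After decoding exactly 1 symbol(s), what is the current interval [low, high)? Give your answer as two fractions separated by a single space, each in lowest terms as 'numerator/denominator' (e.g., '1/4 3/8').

Answer: 0/1 1/6

Derivation:
Step 1: interval [0/1, 1/1), width = 1/1 - 0/1 = 1/1
  'b': [0/1 + 1/1*0/1, 0/1 + 1/1*1/6) = [0/1, 1/6) <- contains code 1/24
  'd': [0/1 + 1/1*1/6, 0/1 + 1/1*1/3) = [1/6, 1/3)
  'e': [0/1 + 1/1*1/3, 0/1 + 1/1*5/6) = [1/3, 5/6)
  'a': [0/1 + 1/1*5/6, 0/1 + 1/1*1/1) = [5/6, 1/1)
  emit 'b', narrow to [0/1, 1/6)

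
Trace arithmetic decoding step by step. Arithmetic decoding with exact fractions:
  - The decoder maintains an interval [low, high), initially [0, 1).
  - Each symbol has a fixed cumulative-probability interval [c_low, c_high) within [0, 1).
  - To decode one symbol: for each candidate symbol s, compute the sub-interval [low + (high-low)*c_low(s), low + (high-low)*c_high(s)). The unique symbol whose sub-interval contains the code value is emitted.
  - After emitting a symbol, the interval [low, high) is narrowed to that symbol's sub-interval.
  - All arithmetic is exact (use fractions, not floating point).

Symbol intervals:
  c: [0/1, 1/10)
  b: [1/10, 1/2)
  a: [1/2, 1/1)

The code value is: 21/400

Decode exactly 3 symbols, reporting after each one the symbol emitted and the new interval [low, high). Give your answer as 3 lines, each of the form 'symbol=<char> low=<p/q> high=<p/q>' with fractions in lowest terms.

Step 1: interval [0/1, 1/1), width = 1/1 - 0/1 = 1/1
  'c': [0/1 + 1/1*0/1, 0/1 + 1/1*1/10) = [0/1, 1/10) <- contains code 21/400
  'b': [0/1 + 1/1*1/10, 0/1 + 1/1*1/2) = [1/10, 1/2)
  'a': [0/1 + 1/1*1/2, 0/1 + 1/1*1/1) = [1/2, 1/1)
  emit 'c', narrow to [0/1, 1/10)
Step 2: interval [0/1, 1/10), width = 1/10 - 0/1 = 1/10
  'c': [0/1 + 1/10*0/1, 0/1 + 1/10*1/10) = [0/1, 1/100)
  'b': [0/1 + 1/10*1/10, 0/1 + 1/10*1/2) = [1/100, 1/20)
  'a': [0/1 + 1/10*1/2, 0/1 + 1/10*1/1) = [1/20, 1/10) <- contains code 21/400
  emit 'a', narrow to [1/20, 1/10)
Step 3: interval [1/20, 1/10), width = 1/10 - 1/20 = 1/20
  'c': [1/20 + 1/20*0/1, 1/20 + 1/20*1/10) = [1/20, 11/200) <- contains code 21/400
  'b': [1/20 + 1/20*1/10, 1/20 + 1/20*1/2) = [11/200, 3/40)
  'a': [1/20 + 1/20*1/2, 1/20 + 1/20*1/1) = [3/40, 1/10)
  emit 'c', narrow to [1/20, 11/200)

Answer: symbol=c low=0/1 high=1/10
symbol=a low=1/20 high=1/10
symbol=c low=1/20 high=11/200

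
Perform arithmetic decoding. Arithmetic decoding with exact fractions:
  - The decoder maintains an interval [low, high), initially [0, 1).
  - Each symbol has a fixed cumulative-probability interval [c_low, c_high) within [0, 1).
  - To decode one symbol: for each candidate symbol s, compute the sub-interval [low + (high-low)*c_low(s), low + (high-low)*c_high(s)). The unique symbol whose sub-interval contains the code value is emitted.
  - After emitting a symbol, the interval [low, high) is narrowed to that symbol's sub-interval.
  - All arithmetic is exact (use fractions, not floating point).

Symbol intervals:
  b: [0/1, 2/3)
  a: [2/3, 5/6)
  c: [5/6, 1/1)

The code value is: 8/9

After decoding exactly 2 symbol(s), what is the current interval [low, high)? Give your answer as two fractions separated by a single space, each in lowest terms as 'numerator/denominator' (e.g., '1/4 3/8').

Answer: 5/6 17/18

Derivation:
Step 1: interval [0/1, 1/1), width = 1/1 - 0/1 = 1/1
  'b': [0/1 + 1/1*0/1, 0/1 + 1/1*2/3) = [0/1, 2/3)
  'a': [0/1 + 1/1*2/3, 0/1 + 1/1*5/6) = [2/3, 5/6)
  'c': [0/1 + 1/1*5/6, 0/1 + 1/1*1/1) = [5/6, 1/1) <- contains code 8/9
  emit 'c', narrow to [5/6, 1/1)
Step 2: interval [5/6, 1/1), width = 1/1 - 5/6 = 1/6
  'b': [5/6 + 1/6*0/1, 5/6 + 1/6*2/3) = [5/6, 17/18) <- contains code 8/9
  'a': [5/6 + 1/6*2/3, 5/6 + 1/6*5/6) = [17/18, 35/36)
  'c': [5/6 + 1/6*5/6, 5/6 + 1/6*1/1) = [35/36, 1/1)
  emit 'b', narrow to [5/6, 17/18)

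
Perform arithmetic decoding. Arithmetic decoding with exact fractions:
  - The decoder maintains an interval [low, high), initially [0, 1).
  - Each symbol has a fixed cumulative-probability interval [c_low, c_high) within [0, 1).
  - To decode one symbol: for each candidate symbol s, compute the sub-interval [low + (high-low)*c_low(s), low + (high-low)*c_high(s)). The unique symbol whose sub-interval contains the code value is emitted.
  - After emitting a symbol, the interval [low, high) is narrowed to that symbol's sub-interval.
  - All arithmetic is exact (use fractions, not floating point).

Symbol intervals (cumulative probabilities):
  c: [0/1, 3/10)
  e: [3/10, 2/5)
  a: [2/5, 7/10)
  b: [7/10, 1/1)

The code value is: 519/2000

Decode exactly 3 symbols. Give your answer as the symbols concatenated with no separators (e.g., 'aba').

Step 1: interval [0/1, 1/1), width = 1/1 - 0/1 = 1/1
  'c': [0/1 + 1/1*0/1, 0/1 + 1/1*3/10) = [0/1, 3/10) <- contains code 519/2000
  'e': [0/1 + 1/1*3/10, 0/1 + 1/1*2/5) = [3/10, 2/5)
  'a': [0/1 + 1/1*2/5, 0/1 + 1/1*7/10) = [2/5, 7/10)
  'b': [0/1 + 1/1*7/10, 0/1 + 1/1*1/1) = [7/10, 1/1)
  emit 'c', narrow to [0/1, 3/10)
Step 2: interval [0/1, 3/10), width = 3/10 - 0/1 = 3/10
  'c': [0/1 + 3/10*0/1, 0/1 + 3/10*3/10) = [0/1, 9/100)
  'e': [0/1 + 3/10*3/10, 0/1 + 3/10*2/5) = [9/100, 3/25)
  'a': [0/1 + 3/10*2/5, 0/1 + 3/10*7/10) = [3/25, 21/100)
  'b': [0/1 + 3/10*7/10, 0/1 + 3/10*1/1) = [21/100, 3/10) <- contains code 519/2000
  emit 'b', narrow to [21/100, 3/10)
Step 3: interval [21/100, 3/10), width = 3/10 - 21/100 = 9/100
  'c': [21/100 + 9/100*0/1, 21/100 + 9/100*3/10) = [21/100, 237/1000)
  'e': [21/100 + 9/100*3/10, 21/100 + 9/100*2/5) = [237/1000, 123/500)
  'a': [21/100 + 9/100*2/5, 21/100 + 9/100*7/10) = [123/500, 273/1000) <- contains code 519/2000
  'b': [21/100 + 9/100*7/10, 21/100 + 9/100*1/1) = [273/1000, 3/10)
  emit 'a', narrow to [123/500, 273/1000)

Answer: cba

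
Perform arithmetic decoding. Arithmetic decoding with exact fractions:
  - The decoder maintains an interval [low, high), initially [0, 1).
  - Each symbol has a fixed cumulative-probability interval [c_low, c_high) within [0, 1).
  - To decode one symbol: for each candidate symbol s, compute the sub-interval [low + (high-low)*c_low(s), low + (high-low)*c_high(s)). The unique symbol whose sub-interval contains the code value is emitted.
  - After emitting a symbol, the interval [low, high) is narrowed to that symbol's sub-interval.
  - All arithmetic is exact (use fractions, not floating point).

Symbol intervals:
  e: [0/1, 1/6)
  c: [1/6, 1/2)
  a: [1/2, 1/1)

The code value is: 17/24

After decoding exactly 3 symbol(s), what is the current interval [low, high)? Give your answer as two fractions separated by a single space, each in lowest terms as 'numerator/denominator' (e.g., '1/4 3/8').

Answer: 2/3 3/4

Derivation:
Step 1: interval [0/1, 1/1), width = 1/1 - 0/1 = 1/1
  'e': [0/1 + 1/1*0/1, 0/1 + 1/1*1/6) = [0/1, 1/6)
  'c': [0/1 + 1/1*1/6, 0/1 + 1/1*1/2) = [1/6, 1/2)
  'a': [0/1 + 1/1*1/2, 0/1 + 1/1*1/1) = [1/2, 1/1) <- contains code 17/24
  emit 'a', narrow to [1/2, 1/1)
Step 2: interval [1/2, 1/1), width = 1/1 - 1/2 = 1/2
  'e': [1/2 + 1/2*0/1, 1/2 + 1/2*1/6) = [1/2, 7/12)
  'c': [1/2 + 1/2*1/6, 1/2 + 1/2*1/2) = [7/12, 3/4) <- contains code 17/24
  'a': [1/2 + 1/2*1/2, 1/2 + 1/2*1/1) = [3/4, 1/1)
  emit 'c', narrow to [7/12, 3/4)
Step 3: interval [7/12, 3/4), width = 3/4 - 7/12 = 1/6
  'e': [7/12 + 1/6*0/1, 7/12 + 1/6*1/6) = [7/12, 11/18)
  'c': [7/12 + 1/6*1/6, 7/12 + 1/6*1/2) = [11/18, 2/3)
  'a': [7/12 + 1/6*1/2, 7/12 + 1/6*1/1) = [2/3, 3/4) <- contains code 17/24
  emit 'a', narrow to [2/3, 3/4)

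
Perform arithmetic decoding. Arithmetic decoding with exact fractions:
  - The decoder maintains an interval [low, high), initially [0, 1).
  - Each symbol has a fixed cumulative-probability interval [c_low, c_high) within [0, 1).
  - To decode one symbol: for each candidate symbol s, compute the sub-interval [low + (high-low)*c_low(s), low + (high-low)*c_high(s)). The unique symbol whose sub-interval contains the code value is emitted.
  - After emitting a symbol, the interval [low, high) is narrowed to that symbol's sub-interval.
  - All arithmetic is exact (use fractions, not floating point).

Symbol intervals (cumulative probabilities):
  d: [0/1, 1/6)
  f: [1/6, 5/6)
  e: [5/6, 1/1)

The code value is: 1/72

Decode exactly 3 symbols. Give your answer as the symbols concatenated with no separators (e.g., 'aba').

Answer: ddf

Derivation:
Step 1: interval [0/1, 1/1), width = 1/1 - 0/1 = 1/1
  'd': [0/1 + 1/1*0/1, 0/1 + 1/1*1/6) = [0/1, 1/6) <- contains code 1/72
  'f': [0/1 + 1/1*1/6, 0/1 + 1/1*5/6) = [1/6, 5/6)
  'e': [0/1 + 1/1*5/6, 0/1 + 1/1*1/1) = [5/6, 1/1)
  emit 'd', narrow to [0/1, 1/6)
Step 2: interval [0/1, 1/6), width = 1/6 - 0/1 = 1/6
  'd': [0/1 + 1/6*0/1, 0/1 + 1/6*1/6) = [0/1, 1/36) <- contains code 1/72
  'f': [0/1 + 1/6*1/6, 0/1 + 1/6*5/6) = [1/36, 5/36)
  'e': [0/1 + 1/6*5/6, 0/1 + 1/6*1/1) = [5/36, 1/6)
  emit 'd', narrow to [0/1, 1/36)
Step 3: interval [0/1, 1/36), width = 1/36 - 0/1 = 1/36
  'd': [0/1 + 1/36*0/1, 0/1 + 1/36*1/6) = [0/1, 1/216)
  'f': [0/1 + 1/36*1/6, 0/1 + 1/36*5/6) = [1/216, 5/216) <- contains code 1/72
  'e': [0/1 + 1/36*5/6, 0/1 + 1/36*1/1) = [5/216, 1/36)
  emit 'f', narrow to [1/216, 5/216)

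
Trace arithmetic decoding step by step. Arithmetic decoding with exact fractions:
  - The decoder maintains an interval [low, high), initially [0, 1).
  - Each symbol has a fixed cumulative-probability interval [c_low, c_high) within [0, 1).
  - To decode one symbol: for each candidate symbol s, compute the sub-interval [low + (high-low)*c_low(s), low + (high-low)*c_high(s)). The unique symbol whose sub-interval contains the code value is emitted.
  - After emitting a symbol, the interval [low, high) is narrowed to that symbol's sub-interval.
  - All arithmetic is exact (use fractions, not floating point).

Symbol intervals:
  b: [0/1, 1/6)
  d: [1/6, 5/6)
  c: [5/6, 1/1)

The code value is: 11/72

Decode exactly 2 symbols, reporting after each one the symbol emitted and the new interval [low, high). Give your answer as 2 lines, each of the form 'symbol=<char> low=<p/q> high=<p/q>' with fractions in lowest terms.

Step 1: interval [0/1, 1/1), width = 1/1 - 0/1 = 1/1
  'b': [0/1 + 1/1*0/1, 0/1 + 1/1*1/6) = [0/1, 1/6) <- contains code 11/72
  'd': [0/1 + 1/1*1/6, 0/1 + 1/1*5/6) = [1/6, 5/6)
  'c': [0/1 + 1/1*5/6, 0/1 + 1/1*1/1) = [5/6, 1/1)
  emit 'b', narrow to [0/1, 1/6)
Step 2: interval [0/1, 1/6), width = 1/6 - 0/1 = 1/6
  'b': [0/1 + 1/6*0/1, 0/1 + 1/6*1/6) = [0/1, 1/36)
  'd': [0/1 + 1/6*1/6, 0/1 + 1/6*5/6) = [1/36, 5/36)
  'c': [0/1 + 1/6*5/6, 0/1 + 1/6*1/1) = [5/36, 1/6) <- contains code 11/72
  emit 'c', narrow to [5/36, 1/6)

Answer: symbol=b low=0/1 high=1/6
symbol=c low=5/36 high=1/6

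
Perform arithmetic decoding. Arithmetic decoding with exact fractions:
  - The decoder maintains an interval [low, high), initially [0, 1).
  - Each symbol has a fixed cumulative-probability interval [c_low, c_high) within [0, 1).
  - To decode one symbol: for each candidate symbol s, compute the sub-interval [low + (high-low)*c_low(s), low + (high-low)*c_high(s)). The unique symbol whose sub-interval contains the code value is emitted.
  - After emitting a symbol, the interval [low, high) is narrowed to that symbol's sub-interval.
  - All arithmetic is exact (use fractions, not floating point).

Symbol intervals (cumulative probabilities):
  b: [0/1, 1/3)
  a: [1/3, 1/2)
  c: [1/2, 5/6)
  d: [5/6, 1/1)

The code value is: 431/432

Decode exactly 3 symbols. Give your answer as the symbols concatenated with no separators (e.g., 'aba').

Answer: ddd

Derivation:
Step 1: interval [0/1, 1/1), width = 1/1 - 0/1 = 1/1
  'b': [0/1 + 1/1*0/1, 0/1 + 1/1*1/3) = [0/1, 1/3)
  'a': [0/1 + 1/1*1/3, 0/1 + 1/1*1/2) = [1/3, 1/2)
  'c': [0/1 + 1/1*1/2, 0/1 + 1/1*5/6) = [1/2, 5/6)
  'd': [0/1 + 1/1*5/6, 0/1 + 1/1*1/1) = [5/6, 1/1) <- contains code 431/432
  emit 'd', narrow to [5/6, 1/1)
Step 2: interval [5/6, 1/1), width = 1/1 - 5/6 = 1/6
  'b': [5/6 + 1/6*0/1, 5/6 + 1/6*1/3) = [5/6, 8/9)
  'a': [5/6 + 1/6*1/3, 5/6 + 1/6*1/2) = [8/9, 11/12)
  'c': [5/6 + 1/6*1/2, 5/6 + 1/6*5/6) = [11/12, 35/36)
  'd': [5/6 + 1/6*5/6, 5/6 + 1/6*1/1) = [35/36, 1/1) <- contains code 431/432
  emit 'd', narrow to [35/36, 1/1)
Step 3: interval [35/36, 1/1), width = 1/1 - 35/36 = 1/36
  'b': [35/36 + 1/36*0/1, 35/36 + 1/36*1/3) = [35/36, 53/54)
  'a': [35/36 + 1/36*1/3, 35/36 + 1/36*1/2) = [53/54, 71/72)
  'c': [35/36 + 1/36*1/2, 35/36 + 1/36*5/6) = [71/72, 215/216)
  'd': [35/36 + 1/36*5/6, 35/36 + 1/36*1/1) = [215/216, 1/1) <- contains code 431/432
  emit 'd', narrow to [215/216, 1/1)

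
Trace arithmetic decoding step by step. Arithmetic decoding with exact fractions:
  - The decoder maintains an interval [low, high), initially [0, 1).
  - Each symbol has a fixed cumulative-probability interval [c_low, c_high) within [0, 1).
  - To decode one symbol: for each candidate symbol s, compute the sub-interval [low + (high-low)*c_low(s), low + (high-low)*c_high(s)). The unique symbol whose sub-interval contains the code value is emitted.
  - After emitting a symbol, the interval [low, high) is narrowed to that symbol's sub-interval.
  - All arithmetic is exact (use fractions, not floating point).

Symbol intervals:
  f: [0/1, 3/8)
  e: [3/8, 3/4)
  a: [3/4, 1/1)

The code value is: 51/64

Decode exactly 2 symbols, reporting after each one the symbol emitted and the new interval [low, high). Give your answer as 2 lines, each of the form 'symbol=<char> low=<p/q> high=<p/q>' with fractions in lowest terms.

Answer: symbol=a low=3/4 high=1/1
symbol=f low=3/4 high=27/32

Derivation:
Step 1: interval [0/1, 1/1), width = 1/1 - 0/1 = 1/1
  'f': [0/1 + 1/1*0/1, 0/1 + 1/1*3/8) = [0/1, 3/8)
  'e': [0/1 + 1/1*3/8, 0/1 + 1/1*3/4) = [3/8, 3/4)
  'a': [0/1 + 1/1*3/4, 0/1 + 1/1*1/1) = [3/4, 1/1) <- contains code 51/64
  emit 'a', narrow to [3/4, 1/1)
Step 2: interval [3/4, 1/1), width = 1/1 - 3/4 = 1/4
  'f': [3/4 + 1/4*0/1, 3/4 + 1/4*3/8) = [3/4, 27/32) <- contains code 51/64
  'e': [3/4 + 1/4*3/8, 3/4 + 1/4*3/4) = [27/32, 15/16)
  'a': [3/4 + 1/4*3/4, 3/4 + 1/4*1/1) = [15/16, 1/1)
  emit 'f', narrow to [3/4, 27/32)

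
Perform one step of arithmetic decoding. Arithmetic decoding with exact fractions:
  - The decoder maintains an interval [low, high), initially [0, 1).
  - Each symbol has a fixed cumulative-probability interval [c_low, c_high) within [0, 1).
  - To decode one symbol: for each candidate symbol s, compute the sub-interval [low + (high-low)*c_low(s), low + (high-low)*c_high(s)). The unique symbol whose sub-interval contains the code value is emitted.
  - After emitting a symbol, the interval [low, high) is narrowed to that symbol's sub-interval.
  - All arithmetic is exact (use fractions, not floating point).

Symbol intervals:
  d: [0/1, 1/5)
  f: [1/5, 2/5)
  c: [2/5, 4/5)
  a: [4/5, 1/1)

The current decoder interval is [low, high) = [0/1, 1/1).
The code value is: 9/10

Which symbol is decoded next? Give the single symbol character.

Interval width = high − low = 1/1 − 0/1 = 1/1
Scaled code = (code − low) / width = (9/10 − 0/1) / 1/1 = 9/10
  d: [0/1, 1/5) 
  f: [1/5, 2/5) 
  c: [2/5, 4/5) 
  a: [4/5, 1/1) ← scaled code falls here ✓

Answer: a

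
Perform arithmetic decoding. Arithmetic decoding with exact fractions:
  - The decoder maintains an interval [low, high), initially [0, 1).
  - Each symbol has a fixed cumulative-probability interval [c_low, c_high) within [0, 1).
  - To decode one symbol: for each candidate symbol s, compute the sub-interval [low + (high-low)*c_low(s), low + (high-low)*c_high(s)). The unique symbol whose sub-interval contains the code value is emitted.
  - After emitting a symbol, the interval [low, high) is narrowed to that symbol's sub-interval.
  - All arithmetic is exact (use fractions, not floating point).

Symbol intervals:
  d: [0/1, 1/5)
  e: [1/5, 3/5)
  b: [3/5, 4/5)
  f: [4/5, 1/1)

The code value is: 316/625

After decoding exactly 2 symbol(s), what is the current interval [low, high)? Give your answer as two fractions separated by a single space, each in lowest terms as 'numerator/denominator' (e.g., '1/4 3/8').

Answer: 11/25 13/25

Derivation:
Step 1: interval [0/1, 1/1), width = 1/1 - 0/1 = 1/1
  'd': [0/1 + 1/1*0/1, 0/1 + 1/1*1/5) = [0/1, 1/5)
  'e': [0/1 + 1/1*1/5, 0/1 + 1/1*3/5) = [1/5, 3/5) <- contains code 316/625
  'b': [0/1 + 1/1*3/5, 0/1 + 1/1*4/5) = [3/5, 4/5)
  'f': [0/1 + 1/1*4/5, 0/1 + 1/1*1/1) = [4/5, 1/1)
  emit 'e', narrow to [1/5, 3/5)
Step 2: interval [1/5, 3/5), width = 3/5 - 1/5 = 2/5
  'd': [1/5 + 2/5*0/1, 1/5 + 2/5*1/5) = [1/5, 7/25)
  'e': [1/5 + 2/5*1/5, 1/5 + 2/5*3/5) = [7/25, 11/25)
  'b': [1/5 + 2/5*3/5, 1/5 + 2/5*4/5) = [11/25, 13/25) <- contains code 316/625
  'f': [1/5 + 2/5*4/5, 1/5 + 2/5*1/1) = [13/25, 3/5)
  emit 'b', narrow to [11/25, 13/25)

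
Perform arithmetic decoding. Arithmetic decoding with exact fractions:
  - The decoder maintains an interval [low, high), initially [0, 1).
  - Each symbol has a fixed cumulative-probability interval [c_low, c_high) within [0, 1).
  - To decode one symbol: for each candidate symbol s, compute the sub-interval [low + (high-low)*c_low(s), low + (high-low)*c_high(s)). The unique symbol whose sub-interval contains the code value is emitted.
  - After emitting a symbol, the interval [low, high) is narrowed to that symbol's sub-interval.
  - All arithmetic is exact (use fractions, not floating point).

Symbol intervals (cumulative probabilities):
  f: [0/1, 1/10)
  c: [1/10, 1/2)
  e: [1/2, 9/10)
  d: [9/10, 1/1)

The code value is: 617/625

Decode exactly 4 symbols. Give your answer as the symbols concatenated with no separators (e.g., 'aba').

Answer: dedc

Derivation:
Step 1: interval [0/1, 1/1), width = 1/1 - 0/1 = 1/1
  'f': [0/1 + 1/1*0/1, 0/1 + 1/1*1/10) = [0/1, 1/10)
  'c': [0/1 + 1/1*1/10, 0/1 + 1/1*1/2) = [1/10, 1/2)
  'e': [0/1 + 1/1*1/2, 0/1 + 1/1*9/10) = [1/2, 9/10)
  'd': [0/1 + 1/1*9/10, 0/1 + 1/1*1/1) = [9/10, 1/1) <- contains code 617/625
  emit 'd', narrow to [9/10, 1/1)
Step 2: interval [9/10, 1/1), width = 1/1 - 9/10 = 1/10
  'f': [9/10 + 1/10*0/1, 9/10 + 1/10*1/10) = [9/10, 91/100)
  'c': [9/10 + 1/10*1/10, 9/10 + 1/10*1/2) = [91/100, 19/20)
  'e': [9/10 + 1/10*1/2, 9/10 + 1/10*9/10) = [19/20, 99/100) <- contains code 617/625
  'd': [9/10 + 1/10*9/10, 9/10 + 1/10*1/1) = [99/100, 1/1)
  emit 'e', narrow to [19/20, 99/100)
Step 3: interval [19/20, 99/100), width = 99/100 - 19/20 = 1/25
  'f': [19/20 + 1/25*0/1, 19/20 + 1/25*1/10) = [19/20, 477/500)
  'c': [19/20 + 1/25*1/10, 19/20 + 1/25*1/2) = [477/500, 97/100)
  'e': [19/20 + 1/25*1/2, 19/20 + 1/25*9/10) = [97/100, 493/500)
  'd': [19/20 + 1/25*9/10, 19/20 + 1/25*1/1) = [493/500, 99/100) <- contains code 617/625
  emit 'd', narrow to [493/500, 99/100)
Step 4: interval [493/500, 99/100), width = 99/100 - 493/500 = 1/250
  'f': [493/500 + 1/250*0/1, 493/500 + 1/250*1/10) = [493/500, 1233/1250)
  'c': [493/500 + 1/250*1/10, 493/500 + 1/250*1/2) = [1233/1250, 247/250) <- contains code 617/625
  'e': [493/500 + 1/250*1/2, 493/500 + 1/250*9/10) = [247/250, 1237/1250)
  'd': [493/500 + 1/250*9/10, 493/500 + 1/250*1/1) = [1237/1250, 99/100)
  emit 'c', narrow to [1233/1250, 247/250)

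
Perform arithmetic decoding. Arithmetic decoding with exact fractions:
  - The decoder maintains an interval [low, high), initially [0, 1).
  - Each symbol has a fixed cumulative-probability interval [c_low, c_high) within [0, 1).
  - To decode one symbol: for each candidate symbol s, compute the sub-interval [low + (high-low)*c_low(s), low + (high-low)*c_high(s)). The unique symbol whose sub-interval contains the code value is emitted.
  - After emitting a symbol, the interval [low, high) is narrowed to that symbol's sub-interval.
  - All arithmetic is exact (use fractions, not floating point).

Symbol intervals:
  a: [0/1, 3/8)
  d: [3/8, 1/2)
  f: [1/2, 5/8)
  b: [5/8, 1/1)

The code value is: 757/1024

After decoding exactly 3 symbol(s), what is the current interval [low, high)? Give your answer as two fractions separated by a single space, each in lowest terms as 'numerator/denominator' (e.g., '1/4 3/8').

Step 1: interval [0/1, 1/1), width = 1/1 - 0/1 = 1/1
  'a': [0/1 + 1/1*0/1, 0/1 + 1/1*3/8) = [0/1, 3/8)
  'd': [0/1 + 1/1*3/8, 0/1 + 1/1*1/2) = [3/8, 1/2)
  'f': [0/1 + 1/1*1/2, 0/1 + 1/1*5/8) = [1/2, 5/8)
  'b': [0/1 + 1/1*5/8, 0/1 + 1/1*1/1) = [5/8, 1/1) <- contains code 757/1024
  emit 'b', narrow to [5/8, 1/1)
Step 2: interval [5/8, 1/1), width = 1/1 - 5/8 = 3/8
  'a': [5/8 + 3/8*0/1, 5/8 + 3/8*3/8) = [5/8, 49/64) <- contains code 757/1024
  'd': [5/8 + 3/8*3/8, 5/8 + 3/8*1/2) = [49/64, 13/16)
  'f': [5/8 + 3/8*1/2, 5/8 + 3/8*5/8) = [13/16, 55/64)
  'b': [5/8 + 3/8*5/8, 5/8 + 3/8*1/1) = [55/64, 1/1)
  emit 'a', narrow to [5/8, 49/64)
Step 3: interval [5/8, 49/64), width = 49/64 - 5/8 = 9/64
  'a': [5/8 + 9/64*0/1, 5/8 + 9/64*3/8) = [5/8, 347/512)
  'd': [5/8 + 9/64*3/8, 5/8 + 9/64*1/2) = [347/512, 89/128)
  'f': [5/8 + 9/64*1/2, 5/8 + 9/64*5/8) = [89/128, 365/512)
  'b': [5/8 + 9/64*5/8, 5/8 + 9/64*1/1) = [365/512, 49/64) <- contains code 757/1024
  emit 'b', narrow to [365/512, 49/64)

Answer: 365/512 49/64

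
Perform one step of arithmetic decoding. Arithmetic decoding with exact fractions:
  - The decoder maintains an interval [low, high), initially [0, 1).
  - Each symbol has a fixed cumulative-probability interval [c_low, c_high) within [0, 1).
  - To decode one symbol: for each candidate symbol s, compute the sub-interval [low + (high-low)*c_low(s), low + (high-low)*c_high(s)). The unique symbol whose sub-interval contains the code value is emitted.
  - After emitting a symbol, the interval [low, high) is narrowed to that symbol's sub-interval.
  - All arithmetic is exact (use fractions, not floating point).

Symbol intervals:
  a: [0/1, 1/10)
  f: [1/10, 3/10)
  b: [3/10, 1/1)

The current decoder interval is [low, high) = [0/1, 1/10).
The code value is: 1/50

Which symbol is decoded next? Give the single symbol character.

Answer: f

Derivation:
Interval width = high − low = 1/10 − 0/1 = 1/10
Scaled code = (code − low) / width = (1/50 − 0/1) / 1/10 = 1/5
  a: [0/1, 1/10) 
  f: [1/10, 3/10) ← scaled code falls here ✓
  b: [3/10, 1/1) 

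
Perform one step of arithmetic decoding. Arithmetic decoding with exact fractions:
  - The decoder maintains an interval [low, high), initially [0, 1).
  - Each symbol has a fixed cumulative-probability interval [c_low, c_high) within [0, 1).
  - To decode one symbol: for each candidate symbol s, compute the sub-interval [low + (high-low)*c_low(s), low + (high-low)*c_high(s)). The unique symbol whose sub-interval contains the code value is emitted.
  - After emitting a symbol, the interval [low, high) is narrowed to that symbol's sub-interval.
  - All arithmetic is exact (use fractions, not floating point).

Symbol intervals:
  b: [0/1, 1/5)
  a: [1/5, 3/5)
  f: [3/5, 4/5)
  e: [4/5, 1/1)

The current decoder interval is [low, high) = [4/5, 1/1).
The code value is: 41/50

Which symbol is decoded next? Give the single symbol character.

Interval width = high − low = 1/1 − 4/5 = 1/5
Scaled code = (code − low) / width = (41/50 − 4/5) / 1/5 = 1/10
  b: [0/1, 1/5) ← scaled code falls here ✓
  a: [1/5, 3/5) 
  f: [3/5, 4/5) 
  e: [4/5, 1/1) 

Answer: b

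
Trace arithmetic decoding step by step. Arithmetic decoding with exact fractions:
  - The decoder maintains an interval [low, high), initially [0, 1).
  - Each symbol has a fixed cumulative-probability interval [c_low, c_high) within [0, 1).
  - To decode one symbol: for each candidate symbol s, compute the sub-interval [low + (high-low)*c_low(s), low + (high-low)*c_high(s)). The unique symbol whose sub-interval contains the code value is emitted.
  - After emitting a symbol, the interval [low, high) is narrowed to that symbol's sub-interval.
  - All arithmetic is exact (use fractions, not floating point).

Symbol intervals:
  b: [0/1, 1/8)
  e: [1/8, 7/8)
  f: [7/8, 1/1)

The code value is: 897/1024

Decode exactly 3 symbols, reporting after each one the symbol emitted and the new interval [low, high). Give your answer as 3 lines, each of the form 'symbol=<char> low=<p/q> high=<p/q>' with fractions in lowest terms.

Answer: symbol=f low=7/8 high=1/1
symbol=b low=7/8 high=57/64
symbol=b low=7/8 high=449/512

Derivation:
Step 1: interval [0/1, 1/1), width = 1/1 - 0/1 = 1/1
  'b': [0/1 + 1/1*0/1, 0/1 + 1/1*1/8) = [0/1, 1/8)
  'e': [0/1 + 1/1*1/8, 0/1 + 1/1*7/8) = [1/8, 7/8)
  'f': [0/1 + 1/1*7/8, 0/1 + 1/1*1/1) = [7/8, 1/1) <- contains code 897/1024
  emit 'f', narrow to [7/8, 1/1)
Step 2: interval [7/8, 1/1), width = 1/1 - 7/8 = 1/8
  'b': [7/8 + 1/8*0/1, 7/8 + 1/8*1/8) = [7/8, 57/64) <- contains code 897/1024
  'e': [7/8 + 1/8*1/8, 7/8 + 1/8*7/8) = [57/64, 63/64)
  'f': [7/8 + 1/8*7/8, 7/8 + 1/8*1/1) = [63/64, 1/1)
  emit 'b', narrow to [7/8, 57/64)
Step 3: interval [7/8, 57/64), width = 57/64 - 7/8 = 1/64
  'b': [7/8 + 1/64*0/1, 7/8 + 1/64*1/8) = [7/8, 449/512) <- contains code 897/1024
  'e': [7/8 + 1/64*1/8, 7/8 + 1/64*7/8) = [449/512, 455/512)
  'f': [7/8 + 1/64*7/8, 7/8 + 1/64*1/1) = [455/512, 57/64)
  emit 'b', narrow to [7/8, 449/512)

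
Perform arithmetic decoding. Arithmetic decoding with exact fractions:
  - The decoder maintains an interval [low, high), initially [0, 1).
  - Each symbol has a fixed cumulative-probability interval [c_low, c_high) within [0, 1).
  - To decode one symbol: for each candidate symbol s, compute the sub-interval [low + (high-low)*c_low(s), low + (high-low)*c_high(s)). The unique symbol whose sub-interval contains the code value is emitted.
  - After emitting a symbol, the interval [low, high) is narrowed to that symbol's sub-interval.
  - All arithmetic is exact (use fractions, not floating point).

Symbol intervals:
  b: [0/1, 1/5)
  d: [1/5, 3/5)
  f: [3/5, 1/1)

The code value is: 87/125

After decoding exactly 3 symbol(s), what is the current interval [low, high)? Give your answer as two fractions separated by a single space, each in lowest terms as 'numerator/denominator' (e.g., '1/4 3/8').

Answer: 17/25 89/125

Derivation:
Step 1: interval [0/1, 1/1), width = 1/1 - 0/1 = 1/1
  'b': [0/1 + 1/1*0/1, 0/1 + 1/1*1/5) = [0/1, 1/5)
  'd': [0/1 + 1/1*1/5, 0/1 + 1/1*3/5) = [1/5, 3/5)
  'f': [0/1 + 1/1*3/5, 0/1 + 1/1*1/1) = [3/5, 1/1) <- contains code 87/125
  emit 'f', narrow to [3/5, 1/1)
Step 2: interval [3/5, 1/1), width = 1/1 - 3/5 = 2/5
  'b': [3/5 + 2/5*0/1, 3/5 + 2/5*1/5) = [3/5, 17/25)
  'd': [3/5 + 2/5*1/5, 3/5 + 2/5*3/5) = [17/25, 21/25) <- contains code 87/125
  'f': [3/5 + 2/5*3/5, 3/5 + 2/5*1/1) = [21/25, 1/1)
  emit 'd', narrow to [17/25, 21/25)
Step 3: interval [17/25, 21/25), width = 21/25 - 17/25 = 4/25
  'b': [17/25 + 4/25*0/1, 17/25 + 4/25*1/5) = [17/25, 89/125) <- contains code 87/125
  'd': [17/25 + 4/25*1/5, 17/25 + 4/25*3/5) = [89/125, 97/125)
  'f': [17/25 + 4/25*3/5, 17/25 + 4/25*1/1) = [97/125, 21/25)
  emit 'b', narrow to [17/25, 89/125)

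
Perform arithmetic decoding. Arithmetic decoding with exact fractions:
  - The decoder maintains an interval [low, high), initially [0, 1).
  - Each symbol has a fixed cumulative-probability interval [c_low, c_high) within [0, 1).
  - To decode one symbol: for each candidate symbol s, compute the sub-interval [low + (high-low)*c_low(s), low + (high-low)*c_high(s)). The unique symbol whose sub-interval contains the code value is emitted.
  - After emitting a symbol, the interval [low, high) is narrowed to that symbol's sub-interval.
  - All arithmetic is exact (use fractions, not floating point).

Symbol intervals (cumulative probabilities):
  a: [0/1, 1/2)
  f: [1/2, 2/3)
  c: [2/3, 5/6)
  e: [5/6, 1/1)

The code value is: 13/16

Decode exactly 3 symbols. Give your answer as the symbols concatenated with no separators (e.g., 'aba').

Step 1: interval [0/1, 1/1), width = 1/1 - 0/1 = 1/1
  'a': [0/1 + 1/1*0/1, 0/1 + 1/1*1/2) = [0/1, 1/2)
  'f': [0/1 + 1/1*1/2, 0/1 + 1/1*2/3) = [1/2, 2/3)
  'c': [0/1 + 1/1*2/3, 0/1 + 1/1*5/6) = [2/3, 5/6) <- contains code 13/16
  'e': [0/1 + 1/1*5/6, 0/1 + 1/1*1/1) = [5/6, 1/1)
  emit 'c', narrow to [2/3, 5/6)
Step 2: interval [2/3, 5/6), width = 5/6 - 2/3 = 1/6
  'a': [2/3 + 1/6*0/1, 2/3 + 1/6*1/2) = [2/3, 3/4)
  'f': [2/3 + 1/6*1/2, 2/3 + 1/6*2/3) = [3/4, 7/9)
  'c': [2/3 + 1/6*2/3, 2/3 + 1/6*5/6) = [7/9, 29/36)
  'e': [2/3 + 1/6*5/6, 2/3 + 1/6*1/1) = [29/36, 5/6) <- contains code 13/16
  emit 'e', narrow to [29/36, 5/6)
Step 3: interval [29/36, 5/6), width = 5/6 - 29/36 = 1/36
  'a': [29/36 + 1/36*0/1, 29/36 + 1/36*1/2) = [29/36, 59/72) <- contains code 13/16
  'f': [29/36 + 1/36*1/2, 29/36 + 1/36*2/3) = [59/72, 89/108)
  'c': [29/36 + 1/36*2/3, 29/36 + 1/36*5/6) = [89/108, 179/216)
  'e': [29/36 + 1/36*5/6, 29/36 + 1/36*1/1) = [179/216, 5/6)
  emit 'a', narrow to [29/36, 59/72)

Answer: cea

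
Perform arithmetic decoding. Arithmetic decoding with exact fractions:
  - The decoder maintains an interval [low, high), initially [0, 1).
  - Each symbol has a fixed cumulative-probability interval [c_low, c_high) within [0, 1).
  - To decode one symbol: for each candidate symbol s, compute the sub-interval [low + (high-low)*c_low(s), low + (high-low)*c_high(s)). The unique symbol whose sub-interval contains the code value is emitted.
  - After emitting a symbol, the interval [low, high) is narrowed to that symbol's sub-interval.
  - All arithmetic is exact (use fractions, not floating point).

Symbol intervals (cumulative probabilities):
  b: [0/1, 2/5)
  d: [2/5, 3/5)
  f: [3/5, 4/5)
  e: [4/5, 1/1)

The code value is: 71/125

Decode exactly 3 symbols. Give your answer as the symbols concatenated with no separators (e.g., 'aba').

Step 1: interval [0/1, 1/1), width = 1/1 - 0/1 = 1/1
  'b': [0/1 + 1/1*0/1, 0/1 + 1/1*2/5) = [0/1, 2/5)
  'd': [0/1 + 1/1*2/5, 0/1 + 1/1*3/5) = [2/5, 3/5) <- contains code 71/125
  'f': [0/1 + 1/1*3/5, 0/1 + 1/1*4/5) = [3/5, 4/5)
  'e': [0/1 + 1/1*4/5, 0/1 + 1/1*1/1) = [4/5, 1/1)
  emit 'd', narrow to [2/5, 3/5)
Step 2: interval [2/5, 3/5), width = 3/5 - 2/5 = 1/5
  'b': [2/5 + 1/5*0/1, 2/5 + 1/5*2/5) = [2/5, 12/25)
  'd': [2/5 + 1/5*2/5, 2/5 + 1/5*3/5) = [12/25, 13/25)
  'f': [2/5 + 1/5*3/5, 2/5 + 1/5*4/5) = [13/25, 14/25)
  'e': [2/5 + 1/5*4/5, 2/5 + 1/5*1/1) = [14/25, 3/5) <- contains code 71/125
  emit 'e', narrow to [14/25, 3/5)
Step 3: interval [14/25, 3/5), width = 3/5 - 14/25 = 1/25
  'b': [14/25 + 1/25*0/1, 14/25 + 1/25*2/5) = [14/25, 72/125) <- contains code 71/125
  'd': [14/25 + 1/25*2/5, 14/25 + 1/25*3/5) = [72/125, 73/125)
  'f': [14/25 + 1/25*3/5, 14/25 + 1/25*4/5) = [73/125, 74/125)
  'e': [14/25 + 1/25*4/5, 14/25 + 1/25*1/1) = [74/125, 3/5)
  emit 'b', narrow to [14/25, 72/125)

Answer: deb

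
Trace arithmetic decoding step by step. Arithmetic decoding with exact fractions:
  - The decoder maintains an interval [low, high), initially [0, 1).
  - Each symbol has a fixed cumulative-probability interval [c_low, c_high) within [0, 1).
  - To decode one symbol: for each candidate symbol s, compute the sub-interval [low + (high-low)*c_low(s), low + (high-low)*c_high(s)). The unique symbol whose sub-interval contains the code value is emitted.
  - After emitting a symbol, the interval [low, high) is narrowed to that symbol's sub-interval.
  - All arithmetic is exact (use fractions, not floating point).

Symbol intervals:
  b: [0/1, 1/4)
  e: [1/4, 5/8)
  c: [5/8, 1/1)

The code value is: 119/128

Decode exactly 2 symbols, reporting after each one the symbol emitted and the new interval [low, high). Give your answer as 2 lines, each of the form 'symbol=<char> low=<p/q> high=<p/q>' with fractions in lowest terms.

Step 1: interval [0/1, 1/1), width = 1/1 - 0/1 = 1/1
  'b': [0/1 + 1/1*0/1, 0/1 + 1/1*1/4) = [0/1, 1/4)
  'e': [0/1 + 1/1*1/4, 0/1 + 1/1*5/8) = [1/4, 5/8)
  'c': [0/1 + 1/1*5/8, 0/1 + 1/1*1/1) = [5/8, 1/1) <- contains code 119/128
  emit 'c', narrow to [5/8, 1/1)
Step 2: interval [5/8, 1/1), width = 1/1 - 5/8 = 3/8
  'b': [5/8 + 3/8*0/1, 5/8 + 3/8*1/4) = [5/8, 23/32)
  'e': [5/8 + 3/8*1/4, 5/8 + 3/8*5/8) = [23/32, 55/64)
  'c': [5/8 + 3/8*5/8, 5/8 + 3/8*1/1) = [55/64, 1/1) <- contains code 119/128
  emit 'c', narrow to [55/64, 1/1)

Answer: symbol=c low=5/8 high=1/1
symbol=c low=55/64 high=1/1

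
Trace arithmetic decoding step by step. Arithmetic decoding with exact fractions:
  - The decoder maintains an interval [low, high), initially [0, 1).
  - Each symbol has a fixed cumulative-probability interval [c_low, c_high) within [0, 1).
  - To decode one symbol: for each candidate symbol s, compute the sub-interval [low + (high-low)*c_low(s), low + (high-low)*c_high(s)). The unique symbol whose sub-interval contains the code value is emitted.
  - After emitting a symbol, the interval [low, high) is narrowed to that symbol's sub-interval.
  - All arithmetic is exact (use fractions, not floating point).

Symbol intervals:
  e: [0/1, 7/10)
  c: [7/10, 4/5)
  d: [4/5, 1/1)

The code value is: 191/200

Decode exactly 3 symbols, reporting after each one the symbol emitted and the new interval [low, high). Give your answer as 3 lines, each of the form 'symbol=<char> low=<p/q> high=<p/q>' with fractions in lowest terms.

Step 1: interval [0/1, 1/1), width = 1/1 - 0/1 = 1/1
  'e': [0/1 + 1/1*0/1, 0/1 + 1/1*7/10) = [0/1, 7/10)
  'c': [0/1 + 1/1*7/10, 0/1 + 1/1*4/5) = [7/10, 4/5)
  'd': [0/1 + 1/1*4/5, 0/1 + 1/1*1/1) = [4/5, 1/1) <- contains code 191/200
  emit 'd', narrow to [4/5, 1/1)
Step 2: interval [4/5, 1/1), width = 1/1 - 4/5 = 1/5
  'e': [4/5 + 1/5*0/1, 4/5 + 1/5*7/10) = [4/5, 47/50)
  'c': [4/5 + 1/5*7/10, 4/5 + 1/5*4/5) = [47/50, 24/25) <- contains code 191/200
  'd': [4/5 + 1/5*4/5, 4/5 + 1/5*1/1) = [24/25, 1/1)
  emit 'c', narrow to [47/50, 24/25)
Step 3: interval [47/50, 24/25), width = 24/25 - 47/50 = 1/50
  'e': [47/50 + 1/50*0/1, 47/50 + 1/50*7/10) = [47/50, 477/500)
  'c': [47/50 + 1/50*7/10, 47/50 + 1/50*4/5) = [477/500, 239/250) <- contains code 191/200
  'd': [47/50 + 1/50*4/5, 47/50 + 1/50*1/1) = [239/250, 24/25)
  emit 'c', narrow to [477/500, 239/250)

Answer: symbol=d low=4/5 high=1/1
symbol=c low=47/50 high=24/25
symbol=c low=477/500 high=239/250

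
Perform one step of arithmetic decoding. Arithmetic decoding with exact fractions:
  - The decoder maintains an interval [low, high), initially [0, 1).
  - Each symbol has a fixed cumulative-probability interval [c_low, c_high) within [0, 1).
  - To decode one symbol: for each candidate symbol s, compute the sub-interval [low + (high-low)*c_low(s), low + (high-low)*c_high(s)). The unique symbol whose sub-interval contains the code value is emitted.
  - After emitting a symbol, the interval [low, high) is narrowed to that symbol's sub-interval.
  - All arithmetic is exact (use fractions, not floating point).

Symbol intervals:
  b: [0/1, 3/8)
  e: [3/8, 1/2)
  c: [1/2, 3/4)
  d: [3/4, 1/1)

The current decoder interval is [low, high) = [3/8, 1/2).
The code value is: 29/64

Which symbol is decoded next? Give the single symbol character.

Interval width = high − low = 1/2 − 3/8 = 1/8
Scaled code = (code − low) / width = (29/64 − 3/8) / 1/8 = 5/8
  b: [0/1, 3/8) 
  e: [3/8, 1/2) 
  c: [1/2, 3/4) ← scaled code falls here ✓
  d: [3/4, 1/1) 

Answer: c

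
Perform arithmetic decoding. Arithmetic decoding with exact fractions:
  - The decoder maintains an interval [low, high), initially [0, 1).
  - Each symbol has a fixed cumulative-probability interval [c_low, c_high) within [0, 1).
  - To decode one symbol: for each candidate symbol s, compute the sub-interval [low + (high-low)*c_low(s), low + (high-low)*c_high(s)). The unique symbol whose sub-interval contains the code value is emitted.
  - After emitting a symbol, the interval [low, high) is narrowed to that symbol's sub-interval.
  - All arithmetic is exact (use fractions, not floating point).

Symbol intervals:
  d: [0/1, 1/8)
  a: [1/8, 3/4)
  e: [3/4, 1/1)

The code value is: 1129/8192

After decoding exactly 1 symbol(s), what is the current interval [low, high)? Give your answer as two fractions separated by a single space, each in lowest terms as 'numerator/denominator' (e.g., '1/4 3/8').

Step 1: interval [0/1, 1/1), width = 1/1 - 0/1 = 1/1
  'd': [0/1 + 1/1*0/1, 0/1 + 1/1*1/8) = [0/1, 1/8)
  'a': [0/1 + 1/1*1/8, 0/1 + 1/1*3/4) = [1/8, 3/4) <- contains code 1129/8192
  'e': [0/1 + 1/1*3/4, 0/1 + 1/1*1/1) = [3/4, 1/1)
  emit 'a', narrow to [1/8, 3/4)

Answer: 1/8 3/4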